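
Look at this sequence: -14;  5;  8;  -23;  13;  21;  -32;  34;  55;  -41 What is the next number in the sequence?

89

The slot pattern repeats as ABB (period 3), so there are 2 interleaved tracks.
Subsequence A: -14, -23, -32, -41 — arithmetic, step −9.
Subsequence B: 5, 8, 13, 21, 34, 55 — each term equals the sum of the previous two.
Position 11 falls in subsequence B as its term 7, giving 89.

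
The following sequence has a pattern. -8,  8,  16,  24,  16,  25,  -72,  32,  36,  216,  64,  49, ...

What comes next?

-648

Taking every 3rd term gives 3 separate tracks.
Stream A: -8, 24, -72, 216 (multiplying by -3 each time).
Stream B: 8, 16, 32, 64 (powers 2^3, 2^4, 2^5, …).
Stream C: 16, 25, 36, 49 (consecutive squares n² from n = 4).
Term 13 comes from stream A (its 5th entry): -648.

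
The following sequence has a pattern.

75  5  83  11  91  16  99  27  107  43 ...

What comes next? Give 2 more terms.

The terms cycle through 2 interleaved subsequences.
Subsequence A: 75, 83, 91, 99, 107 (arithmetic, step +8).
Subsequence B: 5, 11, 16, 27, 43 (each term equals the sum of the previous two).
Position 11 → subsequence A, term 6 = 115.
Term 12 comes from subsequence B (its 6th entry): 70.

115, 70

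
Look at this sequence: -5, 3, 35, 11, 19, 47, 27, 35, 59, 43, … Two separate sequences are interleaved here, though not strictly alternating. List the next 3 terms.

51, 71, 59

Positions follow the repeating pattern AAB; grouping by letter gives 2 tracks.
Stream A: -5, 3, 11, 19, 27, 35, 43. Arithmetic with common difference +8.
Stream B: 35, 47, 59. Arithmetic, step +12.
Position 11 falls in stream A as its term 8, giving 51.
Position 12 → stream B, term 4 = 71.
Position 13 falls in stream A as its term 9, giving 59.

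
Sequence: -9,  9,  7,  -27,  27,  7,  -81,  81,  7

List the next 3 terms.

-243, 243, 7

Read the sequence 3 terms at a time; column i is its own pattern.
Track A = -9, -27, -81: geometric with ratio 3.
Track B = 9, 27, 81: successive powers of 3.
Track C = 7, 7, 7: the constant sequence 7.
Term 10 comes from track A (its 4th entry): -243.
Position 11 → track B, term 4 = 243.
The 12th slot belongs to track C; its 4th term is 7.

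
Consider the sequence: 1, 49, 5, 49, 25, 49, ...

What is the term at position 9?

625

Taking every 2nd term gives 2 separate tracks.
Track A is 1, 5, 25, which is powers 5^0, 5^1, 5^2, ….
Track B is 49, 49, 49, which is the constant sequence 49.
Position 9 → track A, term 5 = 625.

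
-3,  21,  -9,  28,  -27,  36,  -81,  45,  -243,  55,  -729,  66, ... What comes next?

Taking every 2nd term gives 2 separate tracks.
Stream A: -3, -9, -27, -81, -243, -729 — a geometric progression (common ratio 3).
Stream B: 21, 28, 36, 45, 55, 66 — triangular numbers starting at T_6.
The 13th slot belongs to stream A; its 7th term is -2187.

-2187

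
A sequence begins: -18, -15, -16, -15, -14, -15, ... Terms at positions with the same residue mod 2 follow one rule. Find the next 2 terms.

-12, -15

Positions 1, 3, 5, … form one subsequence and positions 2, 4, 6, … form another.
Stream A: -18, -16, -14 — arithmetic with common difference +2.
Stream B: -15, -15, -15 — the constant sequence -15.
The 7th slot belongs to stream A; its 4th term is -12.
The 8th slot belongs to stream B; its 4th term is -15.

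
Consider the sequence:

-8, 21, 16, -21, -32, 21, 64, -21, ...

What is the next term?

Positions 1, 3, 5, … form one subsequence and positions 2, 4, 6, … form another.
Stream A is -8, 16, -32, 64, which is multiplying by -2 each time.
Stream B is 21, -21, 21, -21, which is alternating ±21.
Position 9 falls in stream A as its term 5, giving -128.

-128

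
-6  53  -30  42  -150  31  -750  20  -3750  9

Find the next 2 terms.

-18750, -2

The terms cycle through 2 interleaved subsequences.
Track A: -6, -30, -150, -750, -3750. Geometric, ×5 each step.
Track B: 53, 42, 31, 20, 9. Linear: a_n = 64 − 11·n.
Term 11 comes from track A (its 6th entry): -18750.
Position 12 → track B, term 6 = -2.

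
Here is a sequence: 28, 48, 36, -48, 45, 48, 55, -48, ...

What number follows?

The terms cycle through 2 interleaved subsequences.
Stream A: 28, 36, 45, 55. Triangular numbers starting at T_7.
Stream B: 48, -48, 48, -48. The oscillation 48·(−1)^(n+1).
Term 9 comes from stream A (its 5th entry): 66.

66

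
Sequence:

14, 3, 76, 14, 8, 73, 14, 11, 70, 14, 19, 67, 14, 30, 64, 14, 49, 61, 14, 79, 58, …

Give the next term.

Split by position mod 3 into 3 tracks.
Subsequence A = 14, 14, 14, 14, 14, 14, 14: the constant sequence 14.
Subsequence B = 3, 8, 11, 19, 30, 49, 79: Fibonacci-style (each term is the sum of the two before it).
Subsequence C = 76, 73, 70, 67, 64, 61, 58: arithmetic with common difference −3.
The 22nd slot belongs to subsequence A; its 8th term is 14.

14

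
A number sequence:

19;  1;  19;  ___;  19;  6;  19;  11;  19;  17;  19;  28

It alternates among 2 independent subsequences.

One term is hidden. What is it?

Positions 1, 3, 5, … form one subsequence and positions 2, 4, 6, … form another.
Track A is 19, 19, 19, 19, 19, 19, which is the constant sequence 19.
Track B is 1, ?, 6, 11, 17, 28, which is each term equals the sum of the previous two.
Filling track B at index 2 by its rule yields 5.

5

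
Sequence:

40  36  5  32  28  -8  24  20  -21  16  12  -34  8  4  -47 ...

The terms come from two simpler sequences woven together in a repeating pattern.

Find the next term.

0

Reading positions in blocks of 3 reveals the pattern AAB — 2 tracks woven together.
Track A is 40, 36, 32, 28, 24, 20, 16, 12, 8, 4, which is subtracting 4 each time.
Track B is 5, -8, -21, -34, -47, which is arithmetic, step −13.
The 16th slot belongs to track A; its 11th term is 0.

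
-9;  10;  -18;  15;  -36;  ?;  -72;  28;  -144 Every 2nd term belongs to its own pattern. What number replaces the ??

21

The terms cycle through 2 interleaved subsequences.
Track A: -9, -18, -36, -72, -144. Geometric, ×2 each step.
Track B: 10, 15, ?, 28. Triangular numbers n(n+1)/2 for n = 4, 5, ….
So the missing entry in track B is 21.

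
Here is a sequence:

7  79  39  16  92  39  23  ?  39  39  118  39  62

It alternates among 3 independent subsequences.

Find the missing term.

105

Split by position mod 3: positions 1, 4, 7, … form one track, and each other residue class forms its own.
Track A: 7, 16, 23, 39, 62. Fibonacci-style (each term is the sum of the two before it).
Track B: 79, 92, ?, 118. Linear: a_n = 66 + 13·n.
Track C: 39, 39, 39, 39. The constant sequence 39.
Track B's pattern makes the blank 105.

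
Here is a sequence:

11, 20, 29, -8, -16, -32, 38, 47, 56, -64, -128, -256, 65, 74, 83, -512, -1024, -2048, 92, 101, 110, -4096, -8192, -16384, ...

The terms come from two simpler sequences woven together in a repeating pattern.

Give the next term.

119

Reading positions in blocks of 6 reveals the pattern AAABBB — 2 tracks woven together.
Stream A is 11, 20, 29, 38, 47, 56, 65, 74, 83, 92, 101, 110, which is adding 9 each time.
Stream B is -8, -16, -32, -64, -128, -256, -512, -1024, -2048, -4096, -8192, -16384, which is geometric with ratio 2.
Position 25 falls in stream A as its term 13, giving 119.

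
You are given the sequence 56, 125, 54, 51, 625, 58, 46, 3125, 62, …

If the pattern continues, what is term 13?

36

Taking every 3rd term gives 3 separate tracks.
Track A is 56, 51, 46, which is linear: a_n = 61 − 5·n.
Track B is 125, 625, 3125, which is powers of 5.
Track C is 54, 58, 62, which is arithmetic with common difference +4.
Position 13 falls in track A as its term 5, giving 36.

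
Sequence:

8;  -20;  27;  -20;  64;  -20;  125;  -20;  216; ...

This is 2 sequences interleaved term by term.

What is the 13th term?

512

Split by position mod 2 into 2 tracks.
Track A: 8, 27, 64, 125, 216 (perfect cubes starting at 2³).
Track B: -20, -20, -20, -20 (always -20).
Term 13 comes from track A (its 7th entry): 512.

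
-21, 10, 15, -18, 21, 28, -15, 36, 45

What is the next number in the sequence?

-12

Reading positions in blocks of 3 reveals the pattern ABB — 2 tracks woven together.
Track A: -21, -18, -15 (arithmetic with common difference +3).
Track B: 10, 15, 21, 28, 36, 45 (the triangular numbers T_4, T_5, …).
Position 10 → track A, term 4 = -12.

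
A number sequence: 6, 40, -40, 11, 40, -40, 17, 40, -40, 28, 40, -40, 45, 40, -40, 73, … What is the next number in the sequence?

40

The slot pattern repeats as ABB (period 3), so there are 2 interleaved tracks.
Stream A: 6, 11, 17, 28, 45, 73. Each term equals the sum of the previous two.
Stream B: 40, -40, 40, -40, 40, -40, 40, -40, 40, -40. The oscillation 40·(−1)^(n+1).
The 17th slot belongs to stream B; its 11th term is 40.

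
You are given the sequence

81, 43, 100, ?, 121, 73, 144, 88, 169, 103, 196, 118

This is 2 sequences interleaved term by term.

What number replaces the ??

Taking every 2nd term gives 2 separate tracks.
Subsequence A = 81, 100, 121, 144, 169, 196: perfect squares starting at 9².
Subsequence B = 43, ?, 73, 88, 103, 118: arithmetic with common difference +15.
Subsequence B's pattern makes the blank 58.

58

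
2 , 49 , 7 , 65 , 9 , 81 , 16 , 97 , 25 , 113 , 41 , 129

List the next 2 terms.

66, 145

Taking every 2nd term gives 2 separate tracks.
Track A = 2, 7, 9, 16, 25, 41: each term equals the sum of the previous two.
Track B = 49, 65, 81, 97, 113, 129: adding 16 each time.
The 13th slot belongs to track A; its 7th term is 66.
Term 14 comes from track B (its 7th entry): 145.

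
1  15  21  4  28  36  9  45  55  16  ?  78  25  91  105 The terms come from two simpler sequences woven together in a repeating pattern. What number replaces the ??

Positions follow the repeating pattern ABB; grouping by letter gives 2 tracks.
Subsequence A: 1, 4, 9, 16, 25 (the squares 1², 2², 3², …).
Subsequence B: 15, 21, 28, 36, 45, 55, ?, 78, 91, 105 (the triangular numbers T_5, T_6, …).
So the missing entry in subsequence B is 66.

66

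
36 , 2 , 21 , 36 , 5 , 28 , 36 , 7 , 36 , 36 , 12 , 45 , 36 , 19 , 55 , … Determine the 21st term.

Taking every 3rd term gives 3 separate tracks.
Subsequence A: 36, 36, 36, 36, 36 (always 36).
Subsequence B: 2, 5, 7, 12, 19 (a Fibonacci-like recurrence a_n = a_{n-1} + a_{n-2}).
Subsequence C: 21, 28, 36, 45, 55 (triangular numbers starting at T_6).
Term 21 comes from subsequence C (its 7th entry): 78.

78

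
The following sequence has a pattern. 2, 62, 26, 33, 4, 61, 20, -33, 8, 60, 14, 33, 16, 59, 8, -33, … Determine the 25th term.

Split by position mod 4: positions 1, 5, 9, … form one track, and each other residue class forms its own.
Track A is 2, 4, 8, 16, which is powers 2^1, 2^2, 2^3, ….
Track B is 62, 61, 60, 59, which is arithmetic, step −1.
Track C is 26, 20, 14, 8, which is arithmetic, step −6.
Track D is 33, -33, 33, -33, which is the oscillation 33·(−1)^(n+1).
Term 25 comes from track A (its 7th entry): 128.

128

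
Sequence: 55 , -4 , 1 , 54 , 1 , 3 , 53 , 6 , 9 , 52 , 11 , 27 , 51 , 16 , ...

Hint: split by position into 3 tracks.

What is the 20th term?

Taking every 3rd term gives 3 separate tracks.
Stream A: 55, 54, 53, 52, 51 (linear: a_n = 56 − n).
Stream B: -4, 1, 6, 11, 16 (arithmetic with common difference +5).
Stream C: 1, 3, 9, 27 (powers 3^0, 3^1, 3^2, …).
Term 20 comes from stream B (its 7th entry): 26.

26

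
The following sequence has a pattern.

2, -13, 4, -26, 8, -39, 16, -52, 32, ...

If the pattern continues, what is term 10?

Positions 1, 3, 5, … form one subsequence and positions 2, 4, 6, … form another.
Subsequence A is 2, 4, 8, 16, 32, which is powers of 2.
Subsequence B is -13, -26, -39, -52, which is linear: a_n = −13·n.
Term 10 comes from subsequence B (its 5th entry): -65.

-65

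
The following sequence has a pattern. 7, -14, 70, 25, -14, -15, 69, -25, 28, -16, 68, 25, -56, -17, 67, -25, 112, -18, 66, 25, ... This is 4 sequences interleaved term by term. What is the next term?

-224

Split by position mod 4 into 4 tracks.
Track A is 7, -14, 28, -56, 112, which is multiplying by -2 each time.
Track B is -14, -15, -16, -17, -18, which is subtracting 1 each time.
Track C is 70, 69, 68, 67, 66, which is linear: a_n = 71 − n.
Track D is 25, -25, 25, -25, 25, which is alternating ±25.
Term 21 comes from track A (its 6th entry): -224.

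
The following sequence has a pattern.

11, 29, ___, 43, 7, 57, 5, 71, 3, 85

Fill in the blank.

9

The terms cycle through 2 interleaved subsequences.
Track A = 11, ?, 7, 5, 3: arithmetic with common difference −2.
Track B = 29, 43, 57, 71, 85: adding 14 each time.
Track A's pattern makes the blank 9.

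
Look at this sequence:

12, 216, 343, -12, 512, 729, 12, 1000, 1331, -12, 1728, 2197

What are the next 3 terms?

The slot pattern repeats as ABB (period 3), so there are 2 interleaved tracks.
Subsequence A = 12, -12, 12, -12: the oscillation 12·(−1)^(n+1).
Subsequence B = 216, 343, 512, 729, 1000, 1331, 1728, 2197: the cubes 6³, 7³, 8³, ….
Position 13 falls in subsequence A as its term 5, giving 12.
The 14th slot belongs to subsequence B; its 9th term is 2744.
Position 15 → subsequence B, term 10 = 3375.

12, 2744, 3375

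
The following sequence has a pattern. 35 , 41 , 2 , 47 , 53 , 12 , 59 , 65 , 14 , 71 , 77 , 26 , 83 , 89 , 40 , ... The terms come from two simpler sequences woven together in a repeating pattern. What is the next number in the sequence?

95

Positions follow the repeating pattern AAB; grouping by letter gives 2 tracks.
Stream A = 35, 41, 47, 53, 59, 65, 71, 77, 83, 89: linear: a_n = 29 + 6·n.
Stream B = 2, 12, 14, 26, 40: a Fibonacci-like recurrence a_n = a_{n-1} + a_{n-2}.
Position 16 falls in stream A as its term 11, giving 95.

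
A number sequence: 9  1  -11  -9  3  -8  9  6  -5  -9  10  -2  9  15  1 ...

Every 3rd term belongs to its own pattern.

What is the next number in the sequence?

Read the sequence 3 terms at a time; column i is its own pattern.
Track A = 9, -9, 9, -9, 9: the oscillation 9·(−1)^(n+1).
Track B = 1, 3, 6, 10, 15: triangular numbers n(n+1)/2 for n = 1, 2, ….
Track C = -11, -8, -5, -2, 1: linear: a_n = -14 + 3·n.
Position 16 → track A, term 6 = -9.

-9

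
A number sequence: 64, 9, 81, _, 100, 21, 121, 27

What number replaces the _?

15

Odd-indexed and even-indexed terms follow separate rules.
Track A = 64, 81, 100, 121: the squares 8², 9², 10², ….
Track B = 9, ?, 21, 27: arithmetic with common difference +6.
The gap is track B's term 2; the rule gives 15.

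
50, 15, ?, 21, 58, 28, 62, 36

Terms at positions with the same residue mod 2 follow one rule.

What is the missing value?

54

Odd-indexed and even-indexed terms follow separate rules.
Track A is 50, ?, 58, 62, which is adding 4 each time.
Track B is 15, 21, 28, 36, which is the triangular numbers T_5, T_6, ….
Filling track A at index 2 by its rule yields 54.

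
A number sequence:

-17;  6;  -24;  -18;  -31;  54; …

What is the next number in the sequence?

-38

Odd-indexed and even-indexed terms follow separate rules.
Stream A is -17, -24, -31, which is arithmetic, step −7.
Stream B is 6, -18, 54, which is multiplying by -3 each time.
Position 7 falls in stream A as its term 4, giving -38.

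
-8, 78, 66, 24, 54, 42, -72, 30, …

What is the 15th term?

Reading positions in blocks of 3 reveals the pattern ABB — 2 tracks woven together.
Track A = -8, 24, -72: multiplying by -3 each time.
Track B = 78, 66, 54, 42, 30: linear: a_n = 90 − 12·n.
Term 15 comes from track B (its 10th entry): -30.

-30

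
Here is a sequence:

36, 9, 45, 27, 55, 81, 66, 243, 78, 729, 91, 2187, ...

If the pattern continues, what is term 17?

136

Positions 1, 3, 5, … form one subsequence and positions 2, 4, 6, … form another.
Stream A: 36, 45, 55, 66, 78, 91 — triangular numbers starting at T_8.
Stream B: 9, 27, 81, 243, 729, 2187 — powers 3^2, 3^3, 3^4, ….
The 17th slot belongs to stream A; its 9th term is 136.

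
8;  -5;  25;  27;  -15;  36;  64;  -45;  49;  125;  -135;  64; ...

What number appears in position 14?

Split by position mod 3 into 3 tracks.
Subsequence A: 8, 27, 64, 125. Consecutive cubes n³ from n = 2.
Subsequence B: -5, -15, -45, -135. Geometric, ×3 each step.
Subsequence C: 25, 36, 49, 64. Perfect squares starting at 5².
Position 14 → subsequence B, term 5 = -405.

-405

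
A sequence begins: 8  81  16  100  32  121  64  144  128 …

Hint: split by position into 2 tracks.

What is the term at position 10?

Taking every 2nd term gives 2 separate tracks.
Stream A: 8, 16, 32, 64, 128 (powers 2^3, 2^4, 2^5, …).
Stream B: 81, 100, 121, 144 (consecutive squares n² from n = 9).
The 10th slot belongs to stream B; its 5th term is 169.

169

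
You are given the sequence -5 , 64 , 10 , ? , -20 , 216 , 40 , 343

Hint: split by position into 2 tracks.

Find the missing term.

Split by position mod 2 into 2 tracks.
Subsequence A is -5, 10, -20, 40, which is geometric, ×-2 each step.
Subsequence B is 64, ?, 216, 343, which is consecutive cubes n³ from n = 4.
So the missing entry in subsequence B is 125.

125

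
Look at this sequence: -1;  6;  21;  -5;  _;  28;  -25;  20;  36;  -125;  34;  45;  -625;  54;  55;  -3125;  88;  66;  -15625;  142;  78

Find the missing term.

Split by position mod 3: positions 1, 4, 7, … form one track, and each other residue class forms its own.
Stream A: -1, -5, -25, -125, -625, -3125, -15625 (geometric with ratio 5).
Stream B: 6, ?, 20, 34, 54, 88, 142 (each term equals the sum of the previous two).
Stream C: 21, 28, 36, 45, 55, 66, 78 (triangular numbers n(n+1)/2 for n = 6, 7, …).
Filling stream B at index 2 by its rule yields 14.

14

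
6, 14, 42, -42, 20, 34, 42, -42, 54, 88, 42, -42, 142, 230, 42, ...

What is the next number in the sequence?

The slot pattern repeats as AABB (period 4), so there are 2 interleaved tracks.
Stream A: 6, 14, 20, 34, 54, 88, 142, 230 — each term equals the sum of the previous two.
Stream B: 42, -42, 42, -42, 42, -42, 42 — alternating ±42.
Position 16 falls in stream B as its term 8, giving -42.

-42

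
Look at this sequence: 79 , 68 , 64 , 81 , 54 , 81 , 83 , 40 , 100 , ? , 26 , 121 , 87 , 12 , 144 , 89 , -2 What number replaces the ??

Read the sequence 3 terms at a time; column i is its own pattern.
Stream A is 79, 81, 83, ?, 87, 89, which is arithmetic, step +2.
Stream B is 68, 54, 40, 26, 12, -2, which is subtracting 14 each time.
Stream C is 64, 81, 100, 121, 144, which is perfect squares starting at 8².
Stream A's pattern makes the blank 85.

85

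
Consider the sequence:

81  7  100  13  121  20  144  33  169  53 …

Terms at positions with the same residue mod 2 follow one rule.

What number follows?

196

Split by position mod 2 into 2 tracks.
Track A: 81, 100, 121, 144, 169 — perfect squares starting at 9².
Track B: 7, 13, 20, 33, 53 — a Fibonacci-like recurrence a_n = a_{n-1} + a_{n-2}.
Position 11 → track A, term 6 = 196.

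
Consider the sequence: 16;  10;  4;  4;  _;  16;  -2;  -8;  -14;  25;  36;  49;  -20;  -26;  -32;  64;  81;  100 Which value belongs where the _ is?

Positions follow the repeating pattern AAABBB; grouping by letter gives 2 tracks.
Track A is 16, 10, 4, -2, -8, -14, -20, -26, -32, which is subtracting 6 each time.
Track B is 4, ?, 16, 25, 36, 49, 64, 81, 100, which is perfect squares starting at 2².
So the missing entry in track B is 9.

9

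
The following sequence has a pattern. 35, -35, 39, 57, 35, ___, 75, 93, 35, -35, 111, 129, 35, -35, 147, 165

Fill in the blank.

Reading positions in blocks of 4 reveals the pattern AABB — 2 tracks woven together.
Subsequence A: 35, -35, 35, ?, 35, -35, 35, -35 (oscillating between 35 and -35).
Subsequence B: 39, 57, 75, 93, 111, 129, 147, 165 (arithmetic, step +18).
The gap is subsequence A's term 4; the rule gives -35.

-35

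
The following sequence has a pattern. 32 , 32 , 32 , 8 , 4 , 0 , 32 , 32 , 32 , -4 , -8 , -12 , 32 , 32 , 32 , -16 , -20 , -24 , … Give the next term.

The slot pattern repeats as AAABBB (period 6), so there are 2 interleaved tracks.
Track A: 32, 32, 32, 32, 32, 32, 32, 32, 32 (always 32).
Track B: 8, 4, 0, -4, -8, -12, -16, -20, -24 (arithmetic with common difference −4).
Position 19 falls in track A as its term 10, giving 32.

32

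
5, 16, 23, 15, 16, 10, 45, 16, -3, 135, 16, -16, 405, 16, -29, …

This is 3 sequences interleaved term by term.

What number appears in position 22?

10935

Split by position mod 3: positions 1, 4, 7, … form one track, and each other residue class forms its own.
Stream A is 5, 15, 45, 135, 405, which is geometric with ratio 3.
Stream B is 16, 16, 16, 16, 16, which is constant 16.
Stream C is 23, 10, -3, -16, -29, which is subtracting 13 each time.
Term 22 comes from stream A (its 8th entry): 10935.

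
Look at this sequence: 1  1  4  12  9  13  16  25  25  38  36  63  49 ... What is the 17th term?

Taking every 2nd term gives 2 separate tracks.
Track A = 1, 4, 9, 16, 25, 36, 49: perfect squares starting at 1².
Track B = 1, 12, 13, 25, 38, 63: each term equals the sum of the previous two.
The 17th slot belongs to track A; its 9th term is 81.

81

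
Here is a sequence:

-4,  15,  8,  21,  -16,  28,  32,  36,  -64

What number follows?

45

Split by position mod 2 into 2 tracks.
Stream A: -4, 8, -16, 32, -64 (multiplying by -2 each time).
Stream B: 15, 21, 28, 36 (the triangular numbers T_5, T_6, …).
Position 10 → stream B, term 5 = 45.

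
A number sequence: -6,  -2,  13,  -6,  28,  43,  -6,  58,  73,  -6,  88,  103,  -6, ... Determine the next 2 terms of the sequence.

118, 133

Positions follow the repeating pattern ABB; grouping by letter gives 2 tracks.
Track A: -6, -6, -6, -6, -6 (the constant sequence -6).
Track B: -2, 13, 28, 43, 58, 73, 88, 103 (linear: a_n = -17 + 15·n).
Term 14 comes from track B (its 9th entry): 118.
Position 15 falls in track B as its term 10, giving 133.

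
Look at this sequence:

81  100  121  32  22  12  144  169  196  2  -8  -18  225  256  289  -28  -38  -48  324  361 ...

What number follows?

400

Reading positions in blocks of 6 reveals the pattern AAABBB — 2 tracks woven together.
Stream A = 81, 100, 121, 144, 169, 196, 225, 256, 289, 324, 361: consecutive squares n² from n = 9.
Stream B = 32, 22, 12, 2, -8, -18, -28, -38, -48: subtracting 10 each time.
The 21st slot belongs to stream A; its 12th term is 400.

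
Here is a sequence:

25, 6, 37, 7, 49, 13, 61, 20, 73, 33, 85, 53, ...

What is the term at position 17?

121

Positions 1, 3, 5, … form one subsequence and positions 2, 4, 6, … form another.
Track A: 25, 37, 49, 61, 73, 85 (linear: a_n = 13 + 12·n).
Track B: 6, 7, 13, 20, 33, 53 (Fibonacci-style (each term is the sum of the two before it)).
The 17th slot belongs to track A; its 9th term is 121.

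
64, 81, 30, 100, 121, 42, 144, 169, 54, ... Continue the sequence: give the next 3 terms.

196, 225, 66

The slot pattern repeats as AAB (period 3), so there are 2 interleaved tracks.
Track A: 64, 81, 100, 121, 144, 169. Consecutive squares n² from n = 8.
Track B: 30, 42, 54. Linear: a_n = 18 + 12·n.
Position 10 falls in track A as its term 7, giving 196.
The 11th slot belongs to track A; its 8th term is 225.
Position 12 → track B, term 4 = 66.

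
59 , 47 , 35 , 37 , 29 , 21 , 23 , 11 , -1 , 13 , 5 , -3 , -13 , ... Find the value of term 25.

-85

Reading positions in blocks of 6 reveals the pattern AAABBB — 2 tracks woven together.
Track A is 59, 47, 35, 23, 11, -1, -13, which is subtracting 12 each time.
Track B is 37, 29, 21, 13, 5, -3, which is arithmetic, step −8.
Position 25 → track A, term 13 = -85.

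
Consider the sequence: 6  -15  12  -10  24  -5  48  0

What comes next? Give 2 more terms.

96, 5

Taking every 2nd term gives 2 separate tracks.
Track A is 6, 12, 24, 48, which is a geometric progression (common ratio 2).
Track B is -15, -10, -5, 0, which is adding 5 each time.
The 9th slot belongs to track A; its 5th term is 96.
Position 10 → track B, term 5 = 5.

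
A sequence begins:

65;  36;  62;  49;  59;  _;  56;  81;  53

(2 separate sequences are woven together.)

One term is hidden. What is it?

Split by position mod 2 into 2 tracks.
Track A: 65, 62, 59, 56, 53 (arithmetic, step −3).
Track B: 36, 49, ?, 81 (consecutive squares n² from n = 6).
Track B's pattern makes the blank 64.

64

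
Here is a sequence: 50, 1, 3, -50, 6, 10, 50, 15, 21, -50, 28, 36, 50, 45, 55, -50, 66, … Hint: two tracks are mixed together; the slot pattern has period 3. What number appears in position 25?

Positions follow the repeating pattern ABB; grouping by letter gives 2 tracks.
Subsequence A: 50, -50, 50, -50, 50, -50 — alternating ±50.
Subsequence B: 1, 3, 6, 10, 15, 21, 28, 36, 45, 55, 66 — the triangular numbers T_1, T_2, ….
Position 25 → subsequence A, term 9 = 50.

50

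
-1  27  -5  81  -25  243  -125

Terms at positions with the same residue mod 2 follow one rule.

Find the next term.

Taking every 2nd term gives 2 separate tracks.
Track A: -1, -5, -25, -125 — geometric, ×5 each step.
Track B: 27, 81, 243 — successive powers of 3.
Position 8 → track B, term 4 = 729.

729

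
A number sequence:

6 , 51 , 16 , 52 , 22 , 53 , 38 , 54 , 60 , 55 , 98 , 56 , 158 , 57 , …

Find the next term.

Positions 1, 3, 5, … form one subsequence and positions 2, 4, 6, … form another.
Stream A is 6, 16, 22, 38, 60, 98, 158, which is Fibonacci-style (each term is the sum of the two before it).
Stream B is 51, 52, 53, 54, 55, 56, 57, which is linear: a_n = 50 + n.
The 15th slot belongs to stream A; its 8th term is 256.

256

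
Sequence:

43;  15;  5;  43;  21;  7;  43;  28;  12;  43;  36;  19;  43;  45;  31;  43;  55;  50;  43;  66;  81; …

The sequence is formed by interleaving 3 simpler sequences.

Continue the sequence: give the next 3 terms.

Taking every 3rd term gives 3 separate tracks.
Track A: 43, 43, 43, 43, 43, 43, 43. The constant sequence 43.
Track B: 15, 21, 28, 36, 45, 55, 66. Triangular numbers n(n+1)/2 for n = 5, 6, ….
Track C: 5, 7, 12, 19, 31, 50, 81. Fibonacci-style (each term is the sum of the two before it).
Position 22 falls in track A as its term 8, giving 43.
Position 23 falls in track B as its term 8, giving 78.
Term 24 comes from track C (its 8th entry): 131.

43, 78, 131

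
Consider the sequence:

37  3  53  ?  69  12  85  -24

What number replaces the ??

-6

Split by position mod 2 into 2 tracks.
Track A = 37, 53, 69, 85: arithmetic with common difference +16.
Track B = 3, ?, 12, -24: a geometric progression (common ratio -2).
The gap is track B's term 2; the rule gives -6.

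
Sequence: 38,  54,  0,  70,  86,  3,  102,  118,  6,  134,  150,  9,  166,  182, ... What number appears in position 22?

262

Reading positions in blocks of 3 reveals the pattern AAB — 2 tracks woven together.
Track A = 38, 54, 70, 86, 102, 118, 134, 150, 166, 182: linear: a_n = 22 + 16·n.
Track B = 0, 3, 6, 9: arithmetic, step +3.
Position 22 → track A, term 15 = 262.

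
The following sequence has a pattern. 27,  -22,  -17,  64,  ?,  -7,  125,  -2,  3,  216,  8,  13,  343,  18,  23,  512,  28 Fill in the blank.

-12

Reading positions in blocks of 3 reveals the pattern ABB — 2 tracks woven together.
Stream A: 27, 64, 125, 216, 343, 512 (perfect cubes starting at 3³).
Stream B: -22, -17, ?, -7, -2, 3, 8, 13, 18, 23, 28 (adding 5 each time).
Stream B's pattern makes the blank -12.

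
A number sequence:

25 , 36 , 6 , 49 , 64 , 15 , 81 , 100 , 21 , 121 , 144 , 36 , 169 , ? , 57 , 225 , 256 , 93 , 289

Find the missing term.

196

The slot pattern repeats as AAB (period 3), so there are 2 interleaved tracks.
Track A: 25, 36, 49, 64, 81, 100, 121, 144, 169, ?, 225, 256, 289 (the squares 5², 6², 7², …).
Track B: 6, 15, 21, 36, 57, 93 (Fibonacci-style (each term is the sum of the two before it)).
Filling track A at index 10 by its rule yields 196.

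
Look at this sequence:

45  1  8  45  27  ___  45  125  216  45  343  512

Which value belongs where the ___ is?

64

The slot pattern repeats as ABB (period 3), so there are 2 interleaved tracks.
Stream A: 45, 45, 45, 45 — the constant sequence 45.
Stream B: 1, 8, 27, ?, 125, 216, 343, 512 — consecutive cubes n³ from n = 1.
Filling stream B at index 4 by its rule yields 64.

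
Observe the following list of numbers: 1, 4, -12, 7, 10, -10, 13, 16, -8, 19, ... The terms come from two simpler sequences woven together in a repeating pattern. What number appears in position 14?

The slot pattern repeats as AAB (period 3), so there are 2 interleaved tracks.
Track A: 1, 4, 7, 10, 13, 16, 19 (linear: a_n = -2 + 3·n).
Track B: -12, -10, -8 (arithmetic, step +2).
Position 14 falls in track A as its term 10, giving 28.

28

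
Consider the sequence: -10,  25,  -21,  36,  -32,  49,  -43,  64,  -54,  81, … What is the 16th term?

144

Positions 1, 3, 5, … form one subsequence and positions 2, 4, 6, … form another.
Track A: -10, -21, -32, -43, -54 — arithmetic, step −11.
Track B: 25, 36, 49, 64, 81 — the squares 5², 6², 7², ….
The 16th slot belongs to track B; its 8th term is 144.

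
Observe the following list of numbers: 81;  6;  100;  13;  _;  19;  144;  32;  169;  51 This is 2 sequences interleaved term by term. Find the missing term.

The terms cycle through 2 interleaved subsequences.
Track A: 81, 100, ?, 144, 169. The squares 9², 10², 11², ….
Track B: 6, 13, 19, 32, 51. A Fibonacci-like recurrence a_n = a_{n-1} + a_{n-2}.
Filling track A at index 3 by its rule yields 121.

121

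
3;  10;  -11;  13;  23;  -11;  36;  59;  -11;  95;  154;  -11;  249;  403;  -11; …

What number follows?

652

Reading positions in blocks of 3 reveals the pattern AAB — 2 tracks woven together.
Track A: 3, 10, 13, 23, 36, 59, 95, 154, 249, 403. Fibonacci-style (each term is the sum of the two before it).
Track B: -11, -11, -11, -11, -11. Constant -11.
Term 16 comes from track A (its 11th entry): 652.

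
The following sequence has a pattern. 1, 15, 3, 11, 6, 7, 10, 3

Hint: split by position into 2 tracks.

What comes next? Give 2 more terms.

Taking every 2nd term gives 2 separate tracks.
Track A: 1, 3, 6, 10 — triangular numbers starting at T_1.
Track B: 15, 11, 7, 3 — arithmetic with common difference −4.
Position 9 → track A, term 5 = 15.
Position 10 falls in track B as its term 5, giving -1.

15, -1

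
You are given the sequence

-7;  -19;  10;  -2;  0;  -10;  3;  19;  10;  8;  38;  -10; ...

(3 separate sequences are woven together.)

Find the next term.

Split by position mod 3: positions 1, 4, 7, … form one track, and each other residue class forms its own.
Track A: -7, -2, 3, 8. Adding 5 each time.
Track B: -19, 0, 19, 38. Arithmetic, step +19.
Track C: 10, -10, 10, -10. Alternating ±10.
The 13th slot belongs to track A; its 5th term is 13.

13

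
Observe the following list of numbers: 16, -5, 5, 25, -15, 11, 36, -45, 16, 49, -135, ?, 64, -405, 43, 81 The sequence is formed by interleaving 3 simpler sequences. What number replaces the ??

27

Split by position mod 3: positions 1, 4, 7, … form one track, and each other residue class forms its own.
Track A: 16, 25, 36, 49, 64, 81 (the squares 4², 5², 6², …).
Track B: -5, -15, -45, -135, -405 (geometric with ratio 3).
Track C: 5, 11, 16, ?, 43 (a Fibonacci-like recurrence a_n = a_{n-1} + a_{n-2}).
The gap is track C's term 4; the rule gives 27.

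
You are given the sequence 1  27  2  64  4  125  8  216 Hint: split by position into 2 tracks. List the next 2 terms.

Positions 1, 3, 5, … form one subsequence and positions 2, 4, 6, … form another.
Subsequence A is 1, 2, 4, 8, which is successive powers of 2.
Subsequence B is 27, 64, 125, 216, which is perfect cubes starting at 3³.
Position 9 falls in subsequence A as its term 5, giving 16.
Position 10 → subsequence B, term 5 = 343.

16, 343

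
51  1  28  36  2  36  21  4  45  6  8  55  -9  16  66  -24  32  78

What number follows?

-39

Read the sequence 3 terms at a time; column i is its own pattern.
Track A = 51, 36, 21, 6, -9, -24: linear: a_n = 66 − 15·n.
Track B = 1, 2, 4, 8, 16, 32: successive powers of 2.
Track C = 28, 36, 45, 55, 66, 78: triangular numbers starting at T_7.
Position 19 → track A, term 7 = -39.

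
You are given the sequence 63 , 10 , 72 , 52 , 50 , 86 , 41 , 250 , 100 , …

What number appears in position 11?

1250

Taking every 3rd term gives 3 separate tracks.
Track A: 63, 52, 41 — linear: a_n = 74 − 11·n.
Track B: 10, 50, 250 — multiplying by 5 each time.
Track C: 72, 86, 100 — arithmetic with common difference +14.
Position 11 → track B, term 4 = 1250.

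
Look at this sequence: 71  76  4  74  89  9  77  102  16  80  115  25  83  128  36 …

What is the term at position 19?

Split by position mod 3 into 3 tracks.
Track A: 71, 74, 77, 80, 83 (linear: a_n = 68 + 3·n).
Track B: 76, 89, 102, 115, 128 (arithmetic, step +13).
Track C: 4, 9, 16, 25, 36 (consecutive squares n² from n = 2).
Term 19 comes from track A (its 7th entry): 89.

89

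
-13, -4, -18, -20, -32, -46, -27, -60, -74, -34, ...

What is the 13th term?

-41

The slot pattern repeats as ABB (period 3), so there are 2 interleaved tracks.
Stream A: -13, -20, -27, -34 — arithmetic, step −7.
Stream B: -4, -18, -32, -46, -60, -74 — arithmetic with common difference −14.
Position 13 → stream A, term 5 = -41.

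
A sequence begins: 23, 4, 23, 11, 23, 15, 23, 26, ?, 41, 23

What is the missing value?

23

Split by position mod 2 into 2 tracks.
Stream A: 23, 23, 23, 23, ?, 23 — the constant sequence 23.
Stream B: 4, 11, 15, 26, 41 — each term equals the sum of the previous two.
The gap is stream A's term 5; the rule gives 23.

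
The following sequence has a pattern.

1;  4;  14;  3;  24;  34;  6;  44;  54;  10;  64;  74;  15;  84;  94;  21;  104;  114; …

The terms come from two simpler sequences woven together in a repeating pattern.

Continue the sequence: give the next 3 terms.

28, 124, 134

Positions follow the repeating pattern ABB; grouping by letter gives 2 tracks.
Track A is 1, 3, 6, 10, 15, 21, which is triangular numbers n(n+1)/2 for n = 1, 2, ….
Track B is 4, 14, 24, 34, 44, 54, 64, 74, 84, 94, 104, 114, which is arithmetic, step +10.
Position 19 → track A, term 7 = 28.
Position 20 falls in track B as its term 13, giving 124.
Position 21 → track B, term 14 = 134.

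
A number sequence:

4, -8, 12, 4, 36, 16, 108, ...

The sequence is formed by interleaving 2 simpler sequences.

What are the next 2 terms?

Odd-indexed and even-indexed terms follow separate rules.
Subsequence A: 4, 12, 36, 108 — multiplying by 3 each time.
Subsequence B: -8, 4, 16 — linear: a_n = -20 + 12·n.
The 8th slot belongs to subsequence B; its 4th term is 28.
The 9th slot belongs to subsequence A; its 5th term is 324.

28, 324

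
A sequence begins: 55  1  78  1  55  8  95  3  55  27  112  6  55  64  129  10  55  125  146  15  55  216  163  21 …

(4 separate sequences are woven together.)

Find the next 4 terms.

Split by position mod 4: positions 1, 5, 9, … form one track, and each other residue class forms its own.
Stream A: 55, 55, 55, 55, 55, 55 (always 55).
Stream B: 1, 8, 27, 64, 125, 216 (consecutive cubes n³ from n = 1).
Stream C: 78, 95, 112, 129, 146, 163 (linear: a_n = 61 + 17·n).
Stream D: 1, 3, 6, 10, 15, 21 (triangular numbers n(n+1)/2 for n = 1, 2, …).
Term 25 comes from stream A (its 7th entry): 55.
Term 26 comes from stream B (its 7th entry): 343.
Term 27 comes from stream C (its 7th entry): 180.
Position 28 falls in stream D as its term 7, giving 28.

55, 343, 180, 28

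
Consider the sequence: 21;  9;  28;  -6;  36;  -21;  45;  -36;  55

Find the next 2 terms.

Taking every 2nd term gives 2 separate tracks.
Stream A: 21, 28, 36, 45, 55 (the triangular numbers T_6, T_7, …).
Stream B: 9, -6, -21, -36 (linear: a_n = 24 − 15·n).
The 10th slot belongs to stream B; its 5th term is -51.
Position 11 → stream A, term 6 = 66.

-51, 66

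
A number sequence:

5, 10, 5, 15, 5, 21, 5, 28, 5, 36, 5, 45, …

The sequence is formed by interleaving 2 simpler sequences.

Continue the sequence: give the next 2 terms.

Odd-indexed and even-indexed terms follow separate rules.
Track A: 5, 5, 5, 5, 5, 5 (constant 5).
Track B: 10, 15, 21, 28, 36, 45 (triangular numbers n(n+1)/2 for n = 4, 5, …).
Position 13 → track A, term 7 = 5.
Position 14 falls in track B as its term 7, giving 55.

5, 55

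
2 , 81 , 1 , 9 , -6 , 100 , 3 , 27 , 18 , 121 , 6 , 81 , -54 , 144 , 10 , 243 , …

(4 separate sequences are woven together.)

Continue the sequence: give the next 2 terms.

162, 169

Split by position mod 4: positions 1, 5, 9, … form one track, and each other residue class forms its own.
Subsequence A = 2, -6, 18, -54: geometric with ratio -3.
Subsequence B = 81, 100, 121, 144: consecutive squares n² from n = 9.
Subsequence C = 1, 3, 6, 10: triangular numbers n(n+1)/2 for n = 1, 2, ….
Subsequence D = 9, 27, 81, 243: powers 3^2, 3^3, 3^4, ….
Position 17 falls in subsequence A as its term 5, giving 162.
The 18th slot belongs to subsequence B; its 5th term is 169.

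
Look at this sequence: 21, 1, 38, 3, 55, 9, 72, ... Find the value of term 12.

243

Positions 1, 3, 5, … form one subsequence and positions 2, 4, 6, … form another.
Track A: 21, 38, 55, 72 (arithmetic, step +17).
Track B: 1, 3, 9 (successive powers of 3).
Position 12 → track B, term 6 = 243.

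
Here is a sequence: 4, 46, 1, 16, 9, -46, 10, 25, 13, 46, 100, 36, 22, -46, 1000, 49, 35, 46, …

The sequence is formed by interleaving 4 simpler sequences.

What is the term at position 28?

Split by position mod 4: positions 1, 5, 9, … form one track, and each other residue class forms its own.
Subsequence A is 4, 9, 13, 22, 35, which is Fibonacci-style (each term is the sum of the two before it).
Subsequence B is 46, -46, 46, -46, 46, which is oscillating between 46 and -46.
Subsequence C is 1, 10, 100, 1000, which is powers 10^0, 10^1, 10^2, ….
Subsequence D is 16, 25, 36, 49, which is perfect squares starting at 4².
Term 28 comes from subsequence D (its 7th entry): 100.

100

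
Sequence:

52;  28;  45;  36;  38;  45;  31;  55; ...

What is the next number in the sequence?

24

Positions 1, 3, 5, … form one subsequence and positions 2, 4, 6, … form another.
Stream A is 52, 45, 38, 31, which is linear: a_n = 59 − 7·n.
Stream B is 28, 36, 45, 55, which is triangular numbers n(n+1)/2 for n = 7, 8, ….
Position 9 → stream A, term 5 = 24.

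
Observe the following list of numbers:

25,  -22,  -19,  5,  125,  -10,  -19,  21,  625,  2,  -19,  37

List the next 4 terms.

3125, 14, -19, 53

Split by position mod 4: positions 1, 5, 9, … form one track, and each other residue class forms its own.
Subsequence A: 25, 125, 625. Powers of 5.
Subsequence B: -22, -10, 2. Arithmetic, step +12.
Subsequence C: -19, -19, -19. Constant -19.
Subsequence D: 5, 21, 37. Adding 16 each time.
Position 13 → subsequence A, term 4 = 3125.
Term 14 comes from subsequence B (its 4th entry): 14.
Position 15 → subsequence C, term 4 = -19.
Position 16 → subsequence D, term 4 = 53.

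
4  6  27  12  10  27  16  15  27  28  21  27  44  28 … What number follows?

Split by position mod 3 into 3 tracks.
Stream A is 4, 12, 16, 28, 44, which is a Fibonacci-like recurrence a_n = a_{n-1} + a_{n-2}.
Stream B is 6, 10, 15, 21, 28, which is the triangular numbers T_3, T_4, ….
Stream C is 27, 27, 27, 27, which is the constant sequence 27.
Position 15 falls in stream C as its term 5, giving 27.

27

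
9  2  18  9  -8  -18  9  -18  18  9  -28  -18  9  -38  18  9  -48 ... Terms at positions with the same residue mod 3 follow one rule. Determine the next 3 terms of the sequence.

-18, 9, -58

The terms cycle through 3 interleaved subsequences.
Subsequence A: 9, 9, 9, 9, 9, 9. Always 9.
Subsequence B: 2, -8, -18, -28, -38, -48. Linear: a_n = 12 − 10·n.
Subsequence C: 18, -18, 18, -18, 18. The oscillation 18·(−1)^(n+1).
The 18th slot belongs to subsequence C; its 6th term is -18.
Position 19 falls in subsequence A as its term 7, giving 9.
The 20th slot belongs to subsequence B; its 7th term is -58.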